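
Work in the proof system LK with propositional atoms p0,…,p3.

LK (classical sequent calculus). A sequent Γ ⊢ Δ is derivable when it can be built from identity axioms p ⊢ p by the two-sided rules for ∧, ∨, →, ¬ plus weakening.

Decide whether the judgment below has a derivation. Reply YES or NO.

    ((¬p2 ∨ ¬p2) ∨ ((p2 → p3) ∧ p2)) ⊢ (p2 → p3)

Derivation trace:
[→R] ((¬p2 ∨ ¬p2) ∨ ((p2 → p3) ∧ p2)) ⊢ (p2 → p3)
  [∨L] p2, ((¬p2 ∨ ¬p2) ∨ ((p2 → p3) ∧ p2)) ⊢ p3
    [∨L] p2, (¬p2 ∨ ¬p2) ⊢ 
      [¬L] p2, ¬p2 ⊢ 
        [Ax] p2 ⊢ p2
      [¬L] p2, ¬p2 ⊢ 
        [Ax] p2 ⊢ p2
    [∧L] ((p2 → p3) ∧ p2) ⊢ p3
      [→L] p2, (p2 → p3) ⊢ p3
        [Ax] p2 ⊢ p2
        [Ax] p3 ⊢ p3

Result: YES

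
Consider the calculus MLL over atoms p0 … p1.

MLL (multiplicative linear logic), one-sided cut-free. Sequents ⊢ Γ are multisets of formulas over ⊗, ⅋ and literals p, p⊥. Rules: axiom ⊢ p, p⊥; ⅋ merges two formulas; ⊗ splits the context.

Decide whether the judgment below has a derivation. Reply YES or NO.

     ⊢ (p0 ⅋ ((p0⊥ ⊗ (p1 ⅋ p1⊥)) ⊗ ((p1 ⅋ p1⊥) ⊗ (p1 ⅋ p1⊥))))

Derivation trace:
[⅋]  ⊢ (p0 ⅋ ((p0⊥ ⊗ (p1 ⅋ p1⊥)) ⊗ ((p1 ⅋ p1⊥) ⊗ (p1 ⅋ p1⊥))))
  [⊗]  ⊢ p0, ((p0⊥ ⊗ (p1 ⅋ p1⊥)) ⊗ ((p1 ⅋ p1⊥) ⊗ (p1 ⅋ p1⊥)))
    [⊗]  ⊢ p0, (p0⊥ ⊗ (p1 ⅋ p1⊥))
      [Ax]  ⊢ p0, p0⊥
      [⅋]  ⊢ (p1 ⅋ p1⊥)
        [Ax]  ⊢ p1, p1⊥
    [⊗]  ⊢ ((p1 ⅋ p1⊥) ⊗ (p1 ⅋ p1⊥))
      [⅋]  ⊢ (p1 ⅋ p1⊥)
        [Ax]  ⊢ p1, p1⊥
      [⅋]  ⊢ (p1 ⅋ p1⊥)
        [Ax]  ⊢ p1, p1⊥

Result: YES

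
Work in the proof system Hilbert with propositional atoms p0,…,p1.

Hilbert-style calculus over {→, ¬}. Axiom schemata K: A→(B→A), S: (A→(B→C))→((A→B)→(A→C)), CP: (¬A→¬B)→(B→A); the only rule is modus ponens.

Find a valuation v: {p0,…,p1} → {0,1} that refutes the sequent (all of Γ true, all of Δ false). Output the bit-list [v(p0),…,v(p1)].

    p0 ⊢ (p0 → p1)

Search for a countermodel by truth-table:
  v=00: Γ:[p0=F] Δ:[(p0 → p1)=T] refutes=False
  v=01: Γ:[p0=F] Δ:[(p0 → p1)=T] refutes=False
  v=10: Γ:[p0=T] Δ:[(p0 → p1)=F] refutes=True  ← countermodel

Result: [1, 0]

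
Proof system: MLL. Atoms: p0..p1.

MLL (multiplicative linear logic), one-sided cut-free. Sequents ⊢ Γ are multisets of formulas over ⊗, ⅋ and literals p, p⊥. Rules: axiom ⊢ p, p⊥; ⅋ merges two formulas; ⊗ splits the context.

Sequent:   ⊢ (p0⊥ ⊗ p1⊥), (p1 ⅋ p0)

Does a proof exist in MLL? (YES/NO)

Derivation (root first):
[⅋]  ⊢ (p0⊥ ⊗ p1⊥), (p1 ⅋ p0)
  [⊗]  ⊢ p0, p1, (p0⊥ ⊗ p1⊥)
    [Ax]  ⊢ p0, p0⊥
    [Ax]  ⊢ p1, p1⊥

Result: YES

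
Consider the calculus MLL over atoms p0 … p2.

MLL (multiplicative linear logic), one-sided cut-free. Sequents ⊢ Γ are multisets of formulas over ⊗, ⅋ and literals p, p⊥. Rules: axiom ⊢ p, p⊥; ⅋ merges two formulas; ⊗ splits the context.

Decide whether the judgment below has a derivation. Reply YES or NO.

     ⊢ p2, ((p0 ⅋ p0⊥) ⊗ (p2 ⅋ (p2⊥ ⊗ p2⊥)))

Proof tree:
[⊗]  ⊢ p2, ((p0 ⅋ p0⊥) ⊗ (p2 ⅋ (p2⊥ ⊗ p2⊥)))
  [⅋]  ⊢ (p0 ⅋ p0⊥)
    [Ax]  ⊢ p0, p0⊥
  [⅋]  ⊢ p2, (p2 ⅋ (p2⊥ ⊗ p2⊥))
    [⊗]  ⊢ p2, p2, (p2⊥ ⊗ p2⊥)
      [Ax]  ⊢ p2, p2⊥
      [Ax]  ⊢ p2, p2⊥

Result: YES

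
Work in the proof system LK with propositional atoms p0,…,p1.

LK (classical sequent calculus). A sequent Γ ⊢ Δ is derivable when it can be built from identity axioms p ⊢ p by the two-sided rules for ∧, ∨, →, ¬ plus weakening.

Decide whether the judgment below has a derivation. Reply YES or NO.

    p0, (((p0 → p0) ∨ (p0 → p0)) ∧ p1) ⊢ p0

Derivation (root first):
[∧L] p0, (((p0 → p0) ∨ (p0 → p0)) ∧ p1) ⊢ p0
  [WL] p0, ((p0 → p0) ∨ (p0 → p0)), p1 ⊢ p0
    [∨L] p0, ((p0 → p0) ∨ (p0 → p0)) ⊢ p0
      [→L] p0, (p0 → p0) ⊢ p0
        [Ax] p0 ⊢ p0
        [Ax] p0 ⊢ p0
      [→L] p0, (p0 → p0) ⊢ p0
        [Ax] p0 ⊢ p0
        [Ax] p0 ⊢ p0

Result: YES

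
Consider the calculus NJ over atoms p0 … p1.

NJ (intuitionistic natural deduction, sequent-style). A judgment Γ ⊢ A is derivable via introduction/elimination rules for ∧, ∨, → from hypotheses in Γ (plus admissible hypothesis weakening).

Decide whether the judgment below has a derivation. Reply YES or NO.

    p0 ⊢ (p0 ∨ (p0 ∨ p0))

Derivation trace:
[∨I₂] p0 ⊢ (p0 ∨ (p0 ∨ p0))
  [∨I₂] p0 ⊢ (p0 ∨ p0)
    [Ax] p0 ⊢ p0

Result: YES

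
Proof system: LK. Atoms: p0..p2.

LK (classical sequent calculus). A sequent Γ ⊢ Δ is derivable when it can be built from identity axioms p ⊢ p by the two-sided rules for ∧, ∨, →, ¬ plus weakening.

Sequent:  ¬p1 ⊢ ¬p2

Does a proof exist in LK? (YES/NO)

Search for a countermodel by truth-table:
  v=000: Γ:[¬p1=T] Δ:[¬p2=T] refutes=False
  v=001: Γ:[¬p1=T] Δ:[¬p2=F] refutes=True  ← countermodel

Result: NO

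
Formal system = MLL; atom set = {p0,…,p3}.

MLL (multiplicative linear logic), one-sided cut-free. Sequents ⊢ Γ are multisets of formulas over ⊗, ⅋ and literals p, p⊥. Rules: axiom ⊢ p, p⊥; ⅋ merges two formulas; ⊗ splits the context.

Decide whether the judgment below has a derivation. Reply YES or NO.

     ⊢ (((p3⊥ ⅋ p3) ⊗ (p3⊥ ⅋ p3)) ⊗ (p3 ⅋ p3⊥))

Derivation trace:
[⊗]  ⊢ (((p3⊥ ⅋ p3) ⊗ (p3⊥ ⅋ p3)) ⊗ (p3 ⅋ p3⊥))
  [⊗]  ⊢ ((p3⊥ ⅋ p3) ⊗ (p3⊥ ⅋ p3))
    [⅋]  ⊢ (p3⊥ ⅋ p3)
      [Ax]  ⊢ p3, p3⊥
    [⅋]  ⊢ (p3⊥ ⅋ p3)
      [Ax]  ⊢ p3, p3⊥
  [⅋]  ⊢ (p3 ⅋ p3⊥)
    [Ax]  ⊢ p3, p3⊥

Result: YES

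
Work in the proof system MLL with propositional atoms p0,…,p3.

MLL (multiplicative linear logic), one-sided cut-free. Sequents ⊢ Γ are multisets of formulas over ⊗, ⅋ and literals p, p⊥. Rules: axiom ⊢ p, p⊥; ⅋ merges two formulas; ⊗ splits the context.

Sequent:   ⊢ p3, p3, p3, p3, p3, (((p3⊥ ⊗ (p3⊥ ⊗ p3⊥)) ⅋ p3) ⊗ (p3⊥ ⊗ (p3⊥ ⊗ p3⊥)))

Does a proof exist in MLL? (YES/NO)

Derivation (root first):
[⊗]  ⊢ p3, p3, p3, p3, p3, (((p3⊥ ⊗ (p3⊥ ⊗ p3⊥)) ⅋ p3) ⊗ (p3⊥ ⊗ (p3⊥ ⊗ p3⊥)))
  [⅋]  ⊢ p3, p3, ((p3⊥ ⊗ (p3⊥ ⊗ p3⊥)) ⅋ p3)
    [⊗]  ⊢ p3, p3, p3, (p3⊥ ⊗ (p3⊥ ⊗ p3⊥))
      [Ax]  ⊢ p3, p3⊥
      [⊗]  ⊢ p3, p3, (p3⊥ ⊗ p3⊥)
        [Ax]  ⊢ p3, p3⊥
        [Ax]  ⊢ p3, p3⊥
  [⊗]  ⊢ p3, p3, p3, (p3⊥ ⊗ (p3⊥ ⊗ p3⊥))
    [Ax]  ⊢ p3, p3⊥
    [⊗]  ⊢ p3, p3, (p3⊥ ⊗ p3⊥)
      [Ax]  ⊢ p3, p3⊥
      [Ax]  ⊢ p3, p3⊥

Result: YES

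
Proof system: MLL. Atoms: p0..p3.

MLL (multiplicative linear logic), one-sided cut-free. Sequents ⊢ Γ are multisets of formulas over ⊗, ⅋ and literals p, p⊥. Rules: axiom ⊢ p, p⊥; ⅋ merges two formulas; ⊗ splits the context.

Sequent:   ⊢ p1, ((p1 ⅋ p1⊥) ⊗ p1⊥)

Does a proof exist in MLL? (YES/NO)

Derivation trace:
[⊗]  ⊢ p1, ((p1 ⅋ p1⊥) ⊗ p1⊥)
  [⅋]  ⊢ (p1 ⅋ p1⊥)
    [Ax]  ⊢ p1, p1⊥
  [Ax]  ⊢ p1, p1⊥

Result: YES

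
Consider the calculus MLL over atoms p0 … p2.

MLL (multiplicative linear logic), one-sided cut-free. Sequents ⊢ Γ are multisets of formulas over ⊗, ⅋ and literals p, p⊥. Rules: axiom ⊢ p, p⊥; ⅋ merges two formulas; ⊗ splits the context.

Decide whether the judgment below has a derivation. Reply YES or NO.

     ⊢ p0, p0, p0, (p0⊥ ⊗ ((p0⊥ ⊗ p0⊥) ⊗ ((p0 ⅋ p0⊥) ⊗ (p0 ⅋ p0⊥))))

Derivation trace:
[⊗]  ⊢ p0, p0, p0, (p0⊥ ⊗ ((p0⊥ ⊗ p0⊥) ⊗ ((p0 ⅋ p0⊥) ⊗ (p0 ⅋ p0⊥))))
  [Ax]  ⊢ p0, p0⊥
  [⊗]  ⊢ p0, p0, ((p0⊥ ⊗ p0⊥) ⊗ ((p0 ⅋ p0⊥) ⊗ (p0 ⅋ p0⊥)))
    [⊗]  ⊢ p0, p0, (p0⊥ ⊗ p0⊥)
      [Ax]  ⊢ p0, p0⊥
      [Ax]  ⊢ p0, p0⊥
    [⊗]  ⊢ ((p0 ⅋ p0⊥) ⊗ (p0 ⅋ p0⊥))
      [⅋]  ⊢ (p0 ⅋ p0⊥)
        [Ax]  ⊢ p0, p0⊥
      [⅋]  ⊢ (p0 ⅋ p0⊥)
        [Ax]  ⊢ p0, p0⊥

Result: YES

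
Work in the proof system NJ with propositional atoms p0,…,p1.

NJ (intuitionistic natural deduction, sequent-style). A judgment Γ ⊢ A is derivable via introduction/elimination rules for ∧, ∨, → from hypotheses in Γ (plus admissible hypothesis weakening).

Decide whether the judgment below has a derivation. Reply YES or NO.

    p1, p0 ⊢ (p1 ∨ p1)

Derivation trace:
[∨I₂] p1, p0 ⊢ (p1 ∨ p1)
  [Wk] p1, p0 ⊢ p1
    [Ax] p1 ⊢ p1

Result: YES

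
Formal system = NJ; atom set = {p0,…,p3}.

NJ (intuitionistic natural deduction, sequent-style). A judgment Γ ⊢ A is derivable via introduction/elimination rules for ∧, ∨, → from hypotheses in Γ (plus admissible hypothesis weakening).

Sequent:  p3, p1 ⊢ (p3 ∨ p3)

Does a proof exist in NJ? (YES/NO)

Proof tree:
[Wk] p3, p1 ⊢ (p3 ∨ p3)
  [∨I₁] p3 ⊢ (p3 ∨ p3)
    [Ax] p3 ⊢ p3

Result: YES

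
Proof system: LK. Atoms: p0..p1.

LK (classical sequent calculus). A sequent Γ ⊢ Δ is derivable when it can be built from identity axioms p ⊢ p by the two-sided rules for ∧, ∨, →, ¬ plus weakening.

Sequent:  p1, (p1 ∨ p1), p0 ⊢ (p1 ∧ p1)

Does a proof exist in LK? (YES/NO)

Derivation (root first):
[WL] p1, (p1 ∨ p1), p0 ⊢ (p1 ∧ p1)
  [∧R] p1, (p1 ∨ p1) ⊢ (p1 ∧ p1)
    [Ax] p1 ⊢ p1
    [∨L] (p1 ∨ p1) ⊢ p1
      [Ax] p1 ⊢ p1
      [Ax] p1 ⊢ p1

Result: YES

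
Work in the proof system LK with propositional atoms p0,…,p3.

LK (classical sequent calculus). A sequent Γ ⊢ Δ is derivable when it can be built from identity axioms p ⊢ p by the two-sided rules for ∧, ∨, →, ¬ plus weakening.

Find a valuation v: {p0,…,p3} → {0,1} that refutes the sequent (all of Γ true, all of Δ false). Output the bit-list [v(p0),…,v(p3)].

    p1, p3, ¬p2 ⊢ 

Truth-table refutation:
  v=0000: Γ:[p1=F, p3=F, ¬p2=T] Δ:[] refutes=False
  v=0001: Γ:[p1=F, p3=T, ¬p2=T] Δ:[] refutes=False
  v=0010: Γ:[p1=F, p3=F, ¬p2=F] Δ:[] refutes=False
  v=0011: Γ:[p1=F, p3=T, ¬p2=F] Δ:[] refutes=False
  v=0100: Γ:[p1=T, p3=F, ¬p2=T] Δ:[] refutes=False
  v=0101: Γ:[p1=T, p3=T, ¬p2=T] Δ:[] refutes=True  ← countermodel

Result: [0, 1, 0, 1]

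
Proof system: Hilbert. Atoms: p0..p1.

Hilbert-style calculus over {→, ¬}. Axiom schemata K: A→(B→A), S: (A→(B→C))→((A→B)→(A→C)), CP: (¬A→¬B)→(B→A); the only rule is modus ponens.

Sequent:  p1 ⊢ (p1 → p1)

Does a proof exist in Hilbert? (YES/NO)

Derivation (root first):
[MP] p1 ⊢ (p1 → p1)
  [K]  ⊢ (p1 → (p1 → p1))
  [MP] p1 ⊢ p1
    [MP] p1 ⊢ (p1 → p1)
      [K]  ⊢ (p1 → (p1 → p1))
      [Hyp] p1 ⊢ p1
    [Hyp] p1 ⊢ p1

Result: YES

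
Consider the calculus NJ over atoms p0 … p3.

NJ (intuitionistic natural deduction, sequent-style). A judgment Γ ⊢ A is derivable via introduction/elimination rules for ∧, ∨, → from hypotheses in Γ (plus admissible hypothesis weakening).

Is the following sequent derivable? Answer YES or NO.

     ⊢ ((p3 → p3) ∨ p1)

Derivation trace:
[∨I₁]  ⊢ ((p3 → p3) ∨ p1)
  [→I]  ⊢ (p3 → p3)
    [Ax] p3 ⊢ p3

Result: YES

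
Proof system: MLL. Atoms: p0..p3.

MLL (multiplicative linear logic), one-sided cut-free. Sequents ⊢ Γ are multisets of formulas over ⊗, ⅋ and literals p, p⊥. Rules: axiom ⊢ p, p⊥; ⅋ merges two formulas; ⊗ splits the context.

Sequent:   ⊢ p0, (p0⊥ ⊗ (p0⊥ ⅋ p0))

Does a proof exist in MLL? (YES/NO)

Derivation trace:
[⊗]  ⊢ p0, (p0⊥ ⊗ (p0⊥ ⅋ p0))
  [Ax]  ⊢ p0, p0⊥
  [⅋]  ⊢ (p0⊥ ⅋ p0)
    [Ax]  ⊢ p0, p0⊥

Result: YES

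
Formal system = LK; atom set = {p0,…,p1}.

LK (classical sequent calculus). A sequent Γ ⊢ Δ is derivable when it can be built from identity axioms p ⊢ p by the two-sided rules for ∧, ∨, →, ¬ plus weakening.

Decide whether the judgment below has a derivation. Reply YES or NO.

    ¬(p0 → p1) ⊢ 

Search for a countermodel by truth-table:
  v=00: Γ:[¬(p0 → p1)=F] Δ:[] refutes=False
  v=01: Γ:[¬(p0 → p1)=F] Δ:[] refutes=False
  v=10: Γ:[¬(p0 → p1)=T] Δ:[] refutes=True  ← countermodel

Result: NO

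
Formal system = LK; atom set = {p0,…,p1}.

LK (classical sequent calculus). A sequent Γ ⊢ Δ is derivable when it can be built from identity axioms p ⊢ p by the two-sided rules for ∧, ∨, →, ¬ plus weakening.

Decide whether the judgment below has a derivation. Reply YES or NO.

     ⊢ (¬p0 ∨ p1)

Enumerate valuations to refute Γ ⊢ Δ:
  v=00: Γ:[] Δ:[(¬p0 ∨ p1)=T] refutes=False
  v=01: Γ:[] Δ:[(¬p0 ∨ p1)=T] refutes=False
  v=10: Γ:[] Δ:[(¬p0 ∨ p1)=F] refutes=True  ← countermodel

Result: NO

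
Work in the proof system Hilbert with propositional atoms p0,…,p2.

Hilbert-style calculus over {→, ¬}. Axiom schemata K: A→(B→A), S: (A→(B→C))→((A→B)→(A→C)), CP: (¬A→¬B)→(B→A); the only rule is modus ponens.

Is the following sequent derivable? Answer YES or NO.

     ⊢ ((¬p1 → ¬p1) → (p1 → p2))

Search for a countermodel by truth-table:
  v=000: Γ:[] Δ:[((¬p1 → ¬p1) → (p1 → p2))=T] refutes=False
  v=001: Γ:[] Δ:[((¬p1 → ¬p1) → (p1 → p2))=T] refutes=False
  v=010: Γ:[] Δ:[((¬p1 → ¬p1) → (p1 → p2))=F] refutes=True  ← countermodel

Result: NO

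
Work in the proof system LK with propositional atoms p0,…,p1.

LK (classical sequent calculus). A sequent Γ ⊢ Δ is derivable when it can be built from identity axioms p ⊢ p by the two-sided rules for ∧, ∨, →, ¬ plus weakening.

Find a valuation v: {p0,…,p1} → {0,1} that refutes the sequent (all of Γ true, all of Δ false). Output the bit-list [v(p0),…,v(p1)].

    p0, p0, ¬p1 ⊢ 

Enumerate valuations to refute Γ ⊢ Δ:
  v=00: Γ:[p0=F, p0=F, ¬p1=T] Δ:[] refutes=False
  v=01: Γ:[p0=F, p0=F, ¬p1=F] Δ:[] refutes=False
  v=10: Γ:[p0=T, p0=T, ¬p1=T] Δ:[] refutes=True  ← countermodel

Result: [1, 0]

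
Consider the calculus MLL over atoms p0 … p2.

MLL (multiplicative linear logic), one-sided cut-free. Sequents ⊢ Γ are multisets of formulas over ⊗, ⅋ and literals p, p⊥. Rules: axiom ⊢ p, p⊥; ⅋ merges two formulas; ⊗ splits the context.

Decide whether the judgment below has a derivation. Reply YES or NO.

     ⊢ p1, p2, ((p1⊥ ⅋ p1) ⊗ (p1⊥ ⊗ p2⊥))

Proof tree:
[⊗]  ⊢ p1, p2, ((p1⊥ ⅋ p1) ⊗ (p1⊥ ⊗ p2⊥))
  [⅋]  ⊢ (p1⊥ ⅋ p1)
    [Ax]  ⊢ p1, p1⊥
  [⊗]  ⊢ p1, p2, (p1⊥ ⊗ p2⊥)
    [Ax]  ⊢ p1, p1⊥
    [Ax]  ⊢ p2, p2⊥

Result: YES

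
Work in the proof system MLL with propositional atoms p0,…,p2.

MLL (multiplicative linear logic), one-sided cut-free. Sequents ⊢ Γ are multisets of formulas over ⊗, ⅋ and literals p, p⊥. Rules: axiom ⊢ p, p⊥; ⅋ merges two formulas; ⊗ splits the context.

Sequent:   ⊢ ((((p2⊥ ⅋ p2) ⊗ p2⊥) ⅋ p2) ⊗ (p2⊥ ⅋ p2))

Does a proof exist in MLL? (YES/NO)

Derivation (root first):
[⊗]  ⊢ ((((p2⊥ ⅋ p2) ⊗ p2⊥) ⅋ p2) ⊗ (p2⊥ ⅋ p2))
  [⅋]  ⊢ (((p2⊥ ⅋ p2) ⊗ p2⊥) ⅋ p2)
    [⊗]  ⊢ p2, ((p2⊥ ⅋ p2) ⊗ p2⊥)
      [⅋]  ⊢ (p2⊥ ⅋ p2)
        [Ax]  ⊢ p2, p2⊥
      [Ax]  ⊢ p2, p2⊥
  [⅋]  ⊢ (p2⊥ ⅋ p2)
    [Ax]  ⊢ p2, p2⊥

Result: YES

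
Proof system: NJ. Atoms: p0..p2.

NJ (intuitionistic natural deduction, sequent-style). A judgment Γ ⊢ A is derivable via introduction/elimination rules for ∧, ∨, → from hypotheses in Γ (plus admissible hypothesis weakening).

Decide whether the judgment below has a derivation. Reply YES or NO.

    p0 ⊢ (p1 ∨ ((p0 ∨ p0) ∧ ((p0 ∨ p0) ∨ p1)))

Derivation (root first):
[∨I₂] p0 ⊢ (p1 ∨ ((p0 ∨ p0) ∧ ((p0 ∨ p0) ∨ p1)))
  [∧I] p0 ⊢ ((p0 ∨ p0) ∧ ((p0 ∨ p0) ∨ p1))
    [∨I₂] p0 ⊢ (p0 ∨ p0)
      [Ax] p0 ⊢ p0
    [∨I₁] p0 ⊢ ((p0 ∨ p0) ∨ p1)
      [∨I₂] p0 ⊢ (p0 ∨ p0)
        [Ax] p0 ⊢ p0

Result: YES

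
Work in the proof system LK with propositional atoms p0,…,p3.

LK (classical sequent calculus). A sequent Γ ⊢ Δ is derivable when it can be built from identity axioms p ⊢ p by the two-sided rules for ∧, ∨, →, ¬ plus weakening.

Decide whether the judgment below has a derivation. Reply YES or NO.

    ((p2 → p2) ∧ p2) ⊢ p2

Derivation trace:
[∧L] ((p2 → p2) ∧ p2) ⊢ p2
  [→L] p2, (p2 → p2) ⊢ p2
    [Ax] p2 ⊢ p2
    [Ax] p2 ⊢ p2

Result: YES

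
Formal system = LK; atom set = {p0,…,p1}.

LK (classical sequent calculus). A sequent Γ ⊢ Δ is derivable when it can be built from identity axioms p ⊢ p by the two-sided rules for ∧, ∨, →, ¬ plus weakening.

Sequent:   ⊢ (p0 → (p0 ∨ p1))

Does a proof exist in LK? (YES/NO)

Derivation trace:
[→R]  ⊢ (p0 → (p0 ∨ p1))
  [∨R] p0 ⊢ (p0 ∨ p1)
    [WR] p0 ⊢ p0, p1
      [Ax] p0 ⊢ p0

Result: YES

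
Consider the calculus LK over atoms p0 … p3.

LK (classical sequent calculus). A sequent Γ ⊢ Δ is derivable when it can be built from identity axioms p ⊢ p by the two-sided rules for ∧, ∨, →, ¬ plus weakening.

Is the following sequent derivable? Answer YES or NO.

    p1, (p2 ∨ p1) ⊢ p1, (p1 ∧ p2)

Proof tree:
[∨L] p1, (p2 ∨ p1) ⊢ p1, (p1 ∧ p2)
  [∧R] p1, p2 ⊢ (p1 ∧ p2)
    [Ax] p1 ⊢ p1
    [Ax] p2 ⊢ p2
  [Ax] p1 ⊢ p1

Result: YES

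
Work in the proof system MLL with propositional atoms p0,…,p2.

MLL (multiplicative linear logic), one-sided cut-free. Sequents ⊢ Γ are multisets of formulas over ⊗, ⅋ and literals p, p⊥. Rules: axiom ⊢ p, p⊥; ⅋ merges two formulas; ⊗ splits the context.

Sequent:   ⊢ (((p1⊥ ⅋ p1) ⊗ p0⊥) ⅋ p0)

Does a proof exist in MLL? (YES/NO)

Derivation trace:
[⅋]  ⊢ (((p1⊥ ⅋ p1) ⊗ p0⊥) ⅋ p0)
  [⊗]  ⊢ p0, ((p1⊥ ⅋ p1) ⊗ p0⊥)
    [⅋]  ⊢ (p1⊥ ⅋ p1)
      [Ax]  ⊢ p1, p1⊥
    [Ax]  ⊢ p0, p0⊥

Result: YES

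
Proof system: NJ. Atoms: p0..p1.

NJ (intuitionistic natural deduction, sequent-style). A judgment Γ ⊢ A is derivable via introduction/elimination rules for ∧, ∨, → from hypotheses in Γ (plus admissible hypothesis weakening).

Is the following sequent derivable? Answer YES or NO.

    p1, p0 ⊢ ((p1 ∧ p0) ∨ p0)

Proof tree:
[∨I₁] p1, p0 ⊢ ((p1 ∧ p0) ∨ p0)
  [∧I] p1, p0 ⊢ (p1 ∧ p0)
    [Ax] p1 ⊢ p1
    [Ax] p0 ⊢ p0

Result: YES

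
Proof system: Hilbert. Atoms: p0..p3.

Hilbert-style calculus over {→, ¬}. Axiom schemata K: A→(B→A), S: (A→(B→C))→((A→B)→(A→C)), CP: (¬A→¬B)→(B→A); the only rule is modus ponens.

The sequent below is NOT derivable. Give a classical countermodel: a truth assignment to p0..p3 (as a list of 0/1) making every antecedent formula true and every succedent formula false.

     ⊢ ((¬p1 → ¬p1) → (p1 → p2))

Search for a countermodel by truth-table:
  v=0000: Γ:[] Δ:[((¬p1 → ¬p1) → (p1 → p2))=T] refutes=False
  v=0001: Γ:[] Δ:[((¬p1 → ¬p1) → (p1 → p2))=T] refutes=False
  v=0010: Γ:[] Δ:[((¬p1 → ¬p1) → (p1 → p2))=T] refutes=False
  v=0011: Γ:[] Δ:[((¬p1 → ¬p1) → (p1 → p2))=T] refutes=False
  v=0100: Γ:[] Δ:[((¬p1 → ¬p1) → (p1 → p2))=F] refutes=True  ← countermodel

Result: [0, 1, 0, 0]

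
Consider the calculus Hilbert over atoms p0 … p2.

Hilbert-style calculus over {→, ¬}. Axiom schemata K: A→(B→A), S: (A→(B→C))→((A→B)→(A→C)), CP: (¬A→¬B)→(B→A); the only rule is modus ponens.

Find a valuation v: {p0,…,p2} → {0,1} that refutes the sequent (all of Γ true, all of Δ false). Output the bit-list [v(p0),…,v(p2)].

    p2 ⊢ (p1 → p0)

Enumerate valuations to refute Γ ⊢ Δ:
  v=000: Γ:[p2=F] Δ:[(p1 → p0)=T] refutes=False
  v=001: Γ:[p2=T] Δ:[(p1 → p0)=T] refutes=False
  v=010: Γ:[p2=F] Δ:[(p1 → p0)=F] refutes=False
  v=011: Γ:[p2=T] Δ:[(p1 → p0)=F] refutes=True  ← countermodel

Result: [0, 1, 1]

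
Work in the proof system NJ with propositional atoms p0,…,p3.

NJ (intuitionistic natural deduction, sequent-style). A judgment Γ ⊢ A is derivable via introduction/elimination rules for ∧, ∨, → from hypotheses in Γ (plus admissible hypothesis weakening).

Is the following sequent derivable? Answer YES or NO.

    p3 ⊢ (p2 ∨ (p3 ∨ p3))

Proof tree:
[∨I₂] p3 ⊢ (p2 ∨ (p3 ∨ p3))
  [∨I₂] p3 ⊢ (p3 ∨ p3)
    [Ax] p3 ⊢ p3

Result: YES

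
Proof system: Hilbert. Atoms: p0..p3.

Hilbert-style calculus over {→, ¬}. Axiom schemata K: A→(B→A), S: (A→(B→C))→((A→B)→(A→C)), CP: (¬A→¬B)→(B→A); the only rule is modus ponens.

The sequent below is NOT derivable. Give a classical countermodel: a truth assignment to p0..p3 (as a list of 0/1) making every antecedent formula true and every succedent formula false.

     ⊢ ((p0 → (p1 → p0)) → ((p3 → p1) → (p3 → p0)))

Truth-table refutation:
  v=0000: Γ:[] Δ:[((p0 → (p1 → p0)) → ((p3 → p1) → (p3 → p0)))=T] refutes=False
  v=0001: Γ:[] Δ:[((p0 → (p1 → p0)) → ((p3 → p1) → (p3 → p0)))=T] refutes=False
  v=0010: Γ:[] Δ:[((p0 → (p1 → p0)) → ((p3 → p1) → (p3 → p0)))=T] refutes=False
  v=0011: Γ:[] Δ:[((p0 → (p1 → p0)) → ((p3 → p1) → (p3 → p0)))=T] refutes=False
  v=0100: Γ:[] Δ:[((p0 → (p1 → p0)) → ((p3 → p1) → (p3 → p0)))=T] refutes=False
  v=0101: Γ:[] Δ:[((p0 → (p1 → p0)) → ((p3 → p1) → (p3 → p0)))=F] refutes=True  ← countermodel

Result: [0, 1, 0, 1]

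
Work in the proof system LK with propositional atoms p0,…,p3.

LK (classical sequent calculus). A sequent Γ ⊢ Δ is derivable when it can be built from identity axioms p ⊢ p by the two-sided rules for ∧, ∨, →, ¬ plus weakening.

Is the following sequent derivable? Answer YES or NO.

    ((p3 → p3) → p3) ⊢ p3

Derivation (root first):
[→L] ((p3 → p3) → p3) ⊢ p3
  [→R]  ⊢ (p3 → p3)
    [Ax] p3 ⊢ p3
  [Ax] p3 ⊢ p3

Result: YES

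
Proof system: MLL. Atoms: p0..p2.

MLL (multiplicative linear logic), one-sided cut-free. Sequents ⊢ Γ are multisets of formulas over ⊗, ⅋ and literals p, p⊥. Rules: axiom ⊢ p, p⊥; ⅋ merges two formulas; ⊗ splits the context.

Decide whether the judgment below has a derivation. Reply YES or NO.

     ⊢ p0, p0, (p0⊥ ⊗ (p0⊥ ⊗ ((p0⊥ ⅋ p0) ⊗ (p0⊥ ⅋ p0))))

Proof tree:
[⊗]  ⊢ p0, p0, (p0⊥ ⊗ (p0⊥ ⊗ ((p0⊥ ⅋ p0) ⊗ (p0⊥ ⅋ p0))))
  [Ax]  ⊢ p0, p0⊥
  [⊗]  ⊢ p0, (p0⊥ ⊗ ((p0⊥ ⅋ p0) ⊗ (p0⊥ ⅋ p0)))
    [Ax]  ⊢ p0, p0⊥
    [⊗]  ⊢ ((p0⊥ ⅋ p0) ⊗ (p0⊥ ⅋ p0))
      [⅋]  ⊢ (p0⊥ ⅋ p0)
        [Ax]  ⊢ p0, p0⊥
      [⅋]  ⊢ (p0⊥ ⅋ p0)
        [Ax]  ⊢ p0, p0⊥

Result: YES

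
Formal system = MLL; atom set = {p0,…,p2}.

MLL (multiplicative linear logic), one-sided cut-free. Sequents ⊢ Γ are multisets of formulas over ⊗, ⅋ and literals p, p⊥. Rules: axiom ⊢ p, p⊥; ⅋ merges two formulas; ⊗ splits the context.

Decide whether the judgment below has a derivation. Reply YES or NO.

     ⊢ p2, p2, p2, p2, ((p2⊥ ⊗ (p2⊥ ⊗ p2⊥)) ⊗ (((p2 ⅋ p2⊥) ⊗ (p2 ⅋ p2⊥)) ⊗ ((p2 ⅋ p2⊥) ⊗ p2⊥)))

Proof tree:
[⊗]  ⊢ p2, p2, p2, p2, ((p2⊥ ⊗ (p2⊥ ⊗ p2⊥)) ⊗ (((p2 ⅋ p2⊥) ⊗ (p2 ⅋ p2⊥)) ⊗ ((p2 ⅋ p2⊥) ⊗ p2⊥)))
  [⊗]  ⊢ p2, p2, p2, (p2⊥ ⊗ (p2⊥ ⊗ p2⊥))
    [Ax]  ⊢ p2, p2⊥
    [⊗]  ⊢ p2, p2, (p2⊥ ⊗ p2⊥)
      [Ax]  ⊢ p2, p2⊥
      [Ax]  ⊢ p2, p2⊥
  [⊗]  ⊢ p2, (((p2 ⅋ p2⊥) ⊗ (p2 ⅋ p2⊥)) ⊗ ((p2 ⅋ p2⊥) ⊗ p2⊥))
    [⊗]  ⊢ ((p2 ⅋ p2⊥) ⊗ (p2 ⅋ p2⊥))
      [⅋]  ⊢ (p2 ⅋ p2⊥)
        [Ax]  ⊢ p2, p2⊥
      [⅋]  ⊢ (p2 ⅋ p2⊥)
        [Ax]  ⊢ p2, p2⊥
    [⊗]  ⊢ p2, ((p2 ⅋ p2⊥) ⊗ p2⊥)
      [⅋]  ⊢ (p2 ⅋ p2⊥)
        [Ax]  ⊢ p2, p2⊥
      [Ax]  ⊢ p2, p2⊥

Result: YES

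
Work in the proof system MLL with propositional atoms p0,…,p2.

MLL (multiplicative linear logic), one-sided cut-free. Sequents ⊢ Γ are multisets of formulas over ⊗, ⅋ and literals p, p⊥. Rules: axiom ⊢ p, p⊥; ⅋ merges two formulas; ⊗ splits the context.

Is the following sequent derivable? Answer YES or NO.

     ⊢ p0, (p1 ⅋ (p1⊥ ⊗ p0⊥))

Derivation (root first):
[⅋]  ⊢ p0, (p1 ⅋ (p1⊥ ⊗ p0⊥))
  [⊗]  ⊢ p1, p0, (p1⊥ ⊗ p0⊥)
    [Ax]  ⊢ p1, p1⊥
    [Ax]  ⊢ p0, p0⊥

Result: YES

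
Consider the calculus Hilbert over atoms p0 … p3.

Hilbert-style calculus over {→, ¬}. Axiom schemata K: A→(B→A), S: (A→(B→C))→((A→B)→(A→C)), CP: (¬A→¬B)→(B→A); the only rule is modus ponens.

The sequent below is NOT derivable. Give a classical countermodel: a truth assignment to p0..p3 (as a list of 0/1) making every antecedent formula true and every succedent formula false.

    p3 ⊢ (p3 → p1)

Truth-table refutation:
  v=0000: Γ:[p3=F] Δ:[(p3 → p1)=T] refutes=False
  v=0001: Γ:[p3=T] Δ:[(p3 → p1)=F] refutes=True  ← countermodel

Result: [0, 0, 0, 1]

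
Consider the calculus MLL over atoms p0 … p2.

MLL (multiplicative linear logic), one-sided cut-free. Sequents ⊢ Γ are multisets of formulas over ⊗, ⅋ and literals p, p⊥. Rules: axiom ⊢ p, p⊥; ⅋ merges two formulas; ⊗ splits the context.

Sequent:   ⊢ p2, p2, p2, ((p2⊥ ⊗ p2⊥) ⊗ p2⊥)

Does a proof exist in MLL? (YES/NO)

Derivation (root first):
[⊗]  ⊢ p2, p2, p2, ((p2⊥ ⊗ p2⊥) ⊗ p2⊥)
  [⊗]  ⊢ p2, p2, (p2⊥ ⊗ p2⊥)
    [Ax]  ⊢ p2, p2⊥
    [Ax]  ⊢ p2, p2⊥
  [Ax]  ⊢ p2, p2⊥

Result: YES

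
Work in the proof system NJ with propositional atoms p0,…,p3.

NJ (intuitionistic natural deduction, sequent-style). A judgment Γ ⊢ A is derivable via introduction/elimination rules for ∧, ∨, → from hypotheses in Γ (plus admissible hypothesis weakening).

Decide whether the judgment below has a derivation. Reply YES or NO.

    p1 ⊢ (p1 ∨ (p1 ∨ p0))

Derivation trace:
[∨I₂] p1 ⊢ (p1 ∨ (p1 ∨ p0))
  [∨I₁] p1 ⊢ (p1 ∨ p0)
    [Ax] p1 ⊢ p1

Result: YES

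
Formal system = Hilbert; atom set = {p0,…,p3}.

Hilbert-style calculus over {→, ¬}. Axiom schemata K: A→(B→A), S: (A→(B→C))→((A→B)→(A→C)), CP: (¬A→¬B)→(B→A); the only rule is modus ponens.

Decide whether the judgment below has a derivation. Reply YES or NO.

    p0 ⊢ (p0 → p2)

Truth-table refutation:
  v=0000: Γ:[p0=F] Δ:[(p0 → p2)=T] refutes=False
  v=0001: Γ:[p0=F] Δ:[(p0 → p2)=T] refutes=False
  v=0010: Γ:[p0=F] Δ:[(p0 → p2)=T] refutes=False
  v=0011: Γ:[p0=F] Δ:[(p0 → p2)=T] refutes=False
  v=0100: Γ:[p0=F] Δ:[(p0 → p2)=T] refutes=False
  v=0101: Γ:[p0=F] Δ:[(p0 → p2)=T] refutes=False
  v=0110: Γ:[p0=F] Δ:[(p0 → p2)=T] refutes=False
  v=0111: Γ:[p0=F] Δ:[(p0 → p2)=T] refutes=False
  v=1000: Γ:[p0=T] Δ:[(p0 → p2)=F] refutes=True  ← countermodel

Result: NO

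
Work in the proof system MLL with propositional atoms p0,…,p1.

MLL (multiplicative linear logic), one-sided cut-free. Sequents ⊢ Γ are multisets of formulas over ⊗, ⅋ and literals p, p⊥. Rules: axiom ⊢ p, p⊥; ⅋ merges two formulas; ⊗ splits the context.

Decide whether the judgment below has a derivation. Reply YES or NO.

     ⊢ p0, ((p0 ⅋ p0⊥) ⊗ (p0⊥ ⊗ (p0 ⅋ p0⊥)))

Proof tree:
[⊗]  ⊢ p0, ((p0 ⅋ p0⊥) ⊗ (p0⊥ ⊗ (p0 ⅋ p0⊥)))
  [⅋]  ⊢ (p0 ⅋ p0⊥)
    [Ax]  ⊢ p0, p0⊥
  [⊗]  ⊢ p0, (p0⊥ ⊗ (p0 ⅋ p0⊥))
    [Ax]  ⊢ p0, p0⊥
    [⅋]  ⊢ (p0 ⅋ p0⊥)
      [Ax]  ⊢ p0, p0⊥

Result: YES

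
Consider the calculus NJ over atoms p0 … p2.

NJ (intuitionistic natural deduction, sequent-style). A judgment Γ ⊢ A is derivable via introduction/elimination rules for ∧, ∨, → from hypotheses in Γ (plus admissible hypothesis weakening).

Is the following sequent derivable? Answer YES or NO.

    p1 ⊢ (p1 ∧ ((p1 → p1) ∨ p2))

Derivation (root first):
[∧I] p1 ⊢ (p1 ∧ ((p1 → p1) ∨ p2))
  [Ax] p1 ⊢ p1
  [∨I₁]  ⊢ ((p1 → p1) ∨ p2)
    [→I]  ⊢ (p1 → p1)
      [Ax] p1 ⊢ p1

Result: YES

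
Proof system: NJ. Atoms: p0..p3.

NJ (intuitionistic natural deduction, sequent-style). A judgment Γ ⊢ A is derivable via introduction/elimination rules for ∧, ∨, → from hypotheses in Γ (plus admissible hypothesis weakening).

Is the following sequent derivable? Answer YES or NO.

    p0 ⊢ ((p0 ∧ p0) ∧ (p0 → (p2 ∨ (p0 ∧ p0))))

Derivation (root first):
[∧I] p0 ⊢ ((p0 ∧ p0) ∧ (p0 → (p2 ∨ (p0 ∧ p0))))
  [∧I] p0 ⊢ (p0 ∧ p0)
    [Ax] p0 ⊢ p0
    [Ax] p0 ⊢ p0
  [→I]  ⊢ (p0 → (p2 ∨ (p0 ∧ p0)))
    [∨I₂] p0 ⊢ (p2 ∨ (p0 ∧ p0))
      [∧I] p0 ⊢ (p0 ∧ p0)
        [Ax] p0 ⊢ p0
        [Ax] p0 ⊢ p0

Result: YES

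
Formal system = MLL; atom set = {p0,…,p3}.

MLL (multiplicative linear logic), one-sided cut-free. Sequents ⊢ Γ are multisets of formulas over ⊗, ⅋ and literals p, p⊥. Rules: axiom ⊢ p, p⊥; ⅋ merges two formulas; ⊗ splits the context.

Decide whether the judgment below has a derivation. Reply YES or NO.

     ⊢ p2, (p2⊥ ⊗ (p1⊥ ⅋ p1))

Proof tree:
[⊗]  ⊢ p2, (p2⊥ ⊗ (p1⊥ ⅋ p1))
  [Ax]  ⊢ p2, p2⊥
  [⅋]  ⊢ (p1⊥ ⅋ p1)
    [Ax]  ⊢ p1, p1⊥

Result: YES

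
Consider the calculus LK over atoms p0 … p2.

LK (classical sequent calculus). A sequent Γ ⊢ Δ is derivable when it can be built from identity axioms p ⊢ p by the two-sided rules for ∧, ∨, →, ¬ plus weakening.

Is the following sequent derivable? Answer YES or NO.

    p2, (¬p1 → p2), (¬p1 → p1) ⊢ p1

Proof tree:
[→L] p2, (¬p1 → p2), (¬p1 → p1) ⊢ p1
  [→L] p2, (¬p1 → p2) ⊢ p1, ¬p1
    [WL] p2 ⊢ p1, ¬p1
      [¬R]  ⊢ p1, ¬p1
        [Ax] p1 ⊢ p1
    [WL] p2 ⊢ p1, ¬p1
      [¬R]  ⊢ p1, ¬p1
        [Ax] p1 ⊢ p1
  [Ax] p1 ⊢ p1

Result: YES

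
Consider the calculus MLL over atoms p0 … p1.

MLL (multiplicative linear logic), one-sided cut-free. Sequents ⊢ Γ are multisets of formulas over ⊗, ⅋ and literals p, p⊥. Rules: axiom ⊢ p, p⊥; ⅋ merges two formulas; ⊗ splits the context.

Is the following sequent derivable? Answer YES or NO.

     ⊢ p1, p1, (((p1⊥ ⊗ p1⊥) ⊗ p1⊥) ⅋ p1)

Derivation trace:
[⅋]  ⊢ p1, p1, (((p1⊥ ⊗ p1⊥) ⊗ p1⊥) ⅋ p1)
  [⊗]  ⊢ p1, p1, p1, ((p1⊥ ⊗ p1⊥) ⊗ p1⊥)
    [⊗]  ⊢ p1, p1, (p1⊥ ⊗ p1⊥)
      [Ax]  ⊢ p1, p1⊥
      [Ax]  ⊢ p1, p1⊥
    [Ax]  ⊢ p1, p1⊥

Result: YES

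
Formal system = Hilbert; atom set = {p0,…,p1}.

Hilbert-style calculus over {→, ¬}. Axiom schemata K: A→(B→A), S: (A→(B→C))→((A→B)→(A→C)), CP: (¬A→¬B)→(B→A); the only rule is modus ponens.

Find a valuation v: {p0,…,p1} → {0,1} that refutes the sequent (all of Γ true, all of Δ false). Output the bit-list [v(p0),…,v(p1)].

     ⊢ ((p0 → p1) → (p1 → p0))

Search for a countermodel by truth-table:
  v=00: Γ:[] Δ:[((p0 → p1) → (p1 → p0))=T] refutes=False
  v=01: Γ:[] Δ:[((p0 → p1) → (p1 → p0))=F] refutes=True  ← countermodel

Result: [0, 1]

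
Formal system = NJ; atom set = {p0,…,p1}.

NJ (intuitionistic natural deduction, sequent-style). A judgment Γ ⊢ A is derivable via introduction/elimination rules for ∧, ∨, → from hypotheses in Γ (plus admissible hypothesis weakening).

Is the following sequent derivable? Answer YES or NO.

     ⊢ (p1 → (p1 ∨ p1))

Derivation trace:
[→I]  ⊢ (p1 → (p1 ∨ p1))
  [∨I₁] p1 ⊢ (p1 ∨ p1)
    [Ax] p1 ⊢ p1

Result: YES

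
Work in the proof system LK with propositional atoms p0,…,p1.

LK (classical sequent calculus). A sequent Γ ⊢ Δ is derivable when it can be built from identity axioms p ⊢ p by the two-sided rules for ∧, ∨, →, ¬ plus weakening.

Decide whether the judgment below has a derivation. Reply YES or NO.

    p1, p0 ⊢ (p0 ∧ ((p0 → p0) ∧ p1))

Derivation (root first):
[∧R] p1, p0 ⊢ (p0 ∧ ((p0 → p0) ∧ p1))
  [Ax] p0 ⊢ p0
  [∧R] p1 ⊢ ((p0 → p0) ∧ p1)
    [→R]  ⊢ (p0 → p0)
      [Ax] p0 ⊢ p0
    [Ax] p1 ⊢ p1

Result: YES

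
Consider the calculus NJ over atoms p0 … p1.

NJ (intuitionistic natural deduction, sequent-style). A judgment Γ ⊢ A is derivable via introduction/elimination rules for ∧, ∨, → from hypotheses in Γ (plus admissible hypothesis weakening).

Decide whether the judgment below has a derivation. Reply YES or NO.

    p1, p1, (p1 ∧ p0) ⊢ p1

Proof tree:
[Wk] p1, p1, (p1 ∧ p0) ⊢ p1
  [Wk] p1, p1 ⊢ p1
    [Ax] p1 ⊢ p1

Result: YES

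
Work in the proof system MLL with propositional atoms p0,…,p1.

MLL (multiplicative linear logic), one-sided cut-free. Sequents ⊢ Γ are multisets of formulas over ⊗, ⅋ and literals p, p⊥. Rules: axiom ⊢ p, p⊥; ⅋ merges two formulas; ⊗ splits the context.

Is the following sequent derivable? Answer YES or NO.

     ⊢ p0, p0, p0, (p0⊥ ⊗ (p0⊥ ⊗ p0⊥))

Derivation trace:
[⊗]  ⊢ p0, p0, p0, (p0⊥ ⊗ (p0⊥ ⊗ p0⊥))
  [Ax]  ⊢ p0, p0⊥
  [⊗]  ⊢ p0, p0, (p0⊥ ⊗ p0⊥)
    [Ax]  ⊢ p0, p0⊥
    [Ax]  ⊢ p0, p0⊥

Result: YES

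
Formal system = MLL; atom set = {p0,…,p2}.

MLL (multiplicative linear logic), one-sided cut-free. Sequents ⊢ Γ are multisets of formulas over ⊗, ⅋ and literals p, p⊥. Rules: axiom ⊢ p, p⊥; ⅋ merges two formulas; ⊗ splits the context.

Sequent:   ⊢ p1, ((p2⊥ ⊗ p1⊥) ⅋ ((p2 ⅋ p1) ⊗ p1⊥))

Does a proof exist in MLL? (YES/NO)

Derivation trace:
[⅋]  ⊢ p1, ((p2⊥ ⊗ p1⊥) ⅋ ((p2 ⅋ p1) ⊗ p1⊥))
  [⊗]  ⊢ (p2⊥ ⊗ p1⊥), p1, ((p2 ⅋ p1) ⊗ p1⊥)
    [⅋]  ⊢ (p2⊥ ⊗ p1⊥), (p2 ⅋ p1)
      [⊗]  ⊢ p2, p1, (p2⊥ ⊗ p1⊥)
        [Ax]  ⊢ p2, p2⊥
        [Ax]  ⊢ p1, p1⊥
    [Ax]  ⊢ p1, p1⊥

Result: YES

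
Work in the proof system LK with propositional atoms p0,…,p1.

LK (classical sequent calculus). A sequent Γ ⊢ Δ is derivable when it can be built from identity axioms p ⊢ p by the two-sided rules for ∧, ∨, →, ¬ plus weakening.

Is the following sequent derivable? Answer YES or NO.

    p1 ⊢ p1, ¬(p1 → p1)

Proof tree:
[¬R] p1 ⊢ p1, ¬(p1 → p1)
  [→L] p1, (p1 → p1) ⊢ p1
    [Ax] p1 ⊢ p1
    [Ax] p1 ⊢ p1

Result: YES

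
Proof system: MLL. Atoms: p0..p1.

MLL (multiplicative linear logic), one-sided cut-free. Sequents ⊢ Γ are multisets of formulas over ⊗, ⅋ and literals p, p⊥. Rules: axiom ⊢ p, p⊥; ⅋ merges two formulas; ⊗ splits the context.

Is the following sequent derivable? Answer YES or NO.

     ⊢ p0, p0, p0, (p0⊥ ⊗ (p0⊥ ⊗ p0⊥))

Proof tree:
[⊗]  ⊢ p0, p0, p0, (p0⊥ ⊗ (p0⊥ ⊗ p0⊥))
  [Ax]  ⊢ p0, p0⊥
  [⊗]  ⊢ p0, p0, (p0⊥ ⊗ p0⊥)
    [Ax]  ⊢ p0, p0⊥
    [Ax]  ⊢ p0, p0⊥

Result: YES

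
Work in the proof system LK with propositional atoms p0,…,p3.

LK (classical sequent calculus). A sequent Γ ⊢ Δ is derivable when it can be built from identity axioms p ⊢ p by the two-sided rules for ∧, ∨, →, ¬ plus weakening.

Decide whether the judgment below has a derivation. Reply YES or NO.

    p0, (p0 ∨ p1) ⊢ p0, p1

Derivation (root first):
[WR] p0, (p0 ∨ p1) ⊢ p0, p1
  [∨L] p0, (p0 ∨ p1) ⊢ p0
    [Ax] p0 ⊢ p0
    [WL] p0, p1 ⊢ p0
      [Ax] p0 ⊢ p0

Result: YES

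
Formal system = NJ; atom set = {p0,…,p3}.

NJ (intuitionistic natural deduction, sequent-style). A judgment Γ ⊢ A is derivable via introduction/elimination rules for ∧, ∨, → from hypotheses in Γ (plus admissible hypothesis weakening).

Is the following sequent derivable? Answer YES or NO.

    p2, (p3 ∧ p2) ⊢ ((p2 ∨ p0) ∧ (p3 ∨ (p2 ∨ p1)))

Proof tree:
[∧I] p2, (p3 ∧ p2) ⊢ ((p2 ∨ p0) ∧ (p3 ∨ (p2 ∨ p1)))
  [Wk] p2, (p3 ∧ p2) ⊢ (p2 ∨ p0)
    [∨I₁] p2 ⊢ (p2 ∨ p0)
      [Ax] p2 ⊢ p2
  [∨I₂] p2 ⊢ (p3 ∨ (p2 ∨ p1))
    [∨I₁] p2 ⊢ (p2 ∨ p1)
      [Ax] p2 ⊢ p2

Result: YES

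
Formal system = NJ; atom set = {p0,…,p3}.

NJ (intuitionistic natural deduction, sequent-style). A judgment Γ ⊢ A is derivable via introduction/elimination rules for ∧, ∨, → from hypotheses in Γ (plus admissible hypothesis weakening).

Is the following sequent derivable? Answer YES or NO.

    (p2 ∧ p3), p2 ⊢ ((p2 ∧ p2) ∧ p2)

Derivation trace:
[∧I] (p2 ∧ p3), p2 ⊢ ((p2 ∧ p2) ∧ p2)
  [∧I] (p2 ∧ p3), p2 ⊢ (p2 ∧ p2)
    [Wk] p2, (p2 ∧ p3) ⊢ p2
      [Ax] p2 ⊢ p2
    [Wk] p2, (p2 ∧ p3) ⊢ p2
      [Ax] p2 ⊢ p2
  [Ax] p2 ⊢ p2

Result: YES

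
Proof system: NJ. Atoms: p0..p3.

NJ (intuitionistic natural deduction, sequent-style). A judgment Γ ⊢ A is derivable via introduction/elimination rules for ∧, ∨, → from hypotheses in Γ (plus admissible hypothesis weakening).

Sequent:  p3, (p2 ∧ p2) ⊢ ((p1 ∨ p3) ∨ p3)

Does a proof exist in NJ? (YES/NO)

Derivation trace:
[∨I₁] p3, (p2 ∧ p2) ⊢ ((p1 ∨ p3) ∨ p3)
  [Wk] p3, (p2 ∧ p2) ⊢ (p1 ∨ p3)
    [∨I₂] p3 ⊢ (p1 ∨ p3)
      [Ax] p3 ⊢ p3

Result: YES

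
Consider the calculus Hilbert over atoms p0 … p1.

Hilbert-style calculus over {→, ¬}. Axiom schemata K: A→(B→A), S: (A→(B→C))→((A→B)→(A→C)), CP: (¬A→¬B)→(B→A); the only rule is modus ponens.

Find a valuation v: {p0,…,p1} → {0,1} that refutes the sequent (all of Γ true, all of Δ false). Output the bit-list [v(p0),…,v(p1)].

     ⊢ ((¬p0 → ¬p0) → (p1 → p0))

Truth-table refutation:
  v=00: Γ:[] Δ:[((¬p0 → ¬p0) → (p1 → p0))=T] refutes=False
  v=01: Γ:[] Δ:[((¬p0 → ¬p0) → (p1 → p0))=F] refutes=True  ← countermodel

Result: [0, 1]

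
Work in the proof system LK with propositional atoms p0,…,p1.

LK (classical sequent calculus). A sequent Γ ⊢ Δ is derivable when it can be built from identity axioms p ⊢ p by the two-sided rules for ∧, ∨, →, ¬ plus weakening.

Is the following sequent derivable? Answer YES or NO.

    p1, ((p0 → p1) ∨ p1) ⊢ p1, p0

Proof tree:
[∨L] p1, ((p0 → p1) ∨ p1) ⊢ p1, p0
  [→L] p1, (p0 → p1) ⊢ p1, p0
    [WR] p1 ⊢ p1, p0
      [Ax] p1 ⊢ p1
    [WR] p1 ⊢ p1, p0
      [Ax] p1 ⊢ p1
  [WR] p1 ⊢ p1, p0
    [Ax] p1 ⊢ p1

Result: YES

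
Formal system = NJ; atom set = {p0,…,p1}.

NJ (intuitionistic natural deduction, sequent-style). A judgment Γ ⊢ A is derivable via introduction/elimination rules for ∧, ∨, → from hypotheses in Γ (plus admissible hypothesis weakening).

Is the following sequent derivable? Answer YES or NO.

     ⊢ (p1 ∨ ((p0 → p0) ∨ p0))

Derivation (root first):
[∨I₂]  ⊢ (p1 ∨ ((p0 → p0) ∨ p0))
  [∨I₁]  ⊢ ((p0 → p0) ∨ p0)
    [→I]  ⊢ (p0 → p0)
      [Ax] p0 ⊢ p0

Result: YES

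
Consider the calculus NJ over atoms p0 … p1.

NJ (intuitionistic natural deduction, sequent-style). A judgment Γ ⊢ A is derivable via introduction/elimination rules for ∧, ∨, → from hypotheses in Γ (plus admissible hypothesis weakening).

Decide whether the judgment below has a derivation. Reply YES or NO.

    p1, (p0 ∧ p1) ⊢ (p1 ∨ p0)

Derivation trace:
[∨I₁] p1, (p0 ∧ p1) ⊢ (p1 ∨ p0)
  [Wk] p1, (p0 ∧ p1) ⊢ p1
    [Ax] p1 ⊢ p1

Result: YES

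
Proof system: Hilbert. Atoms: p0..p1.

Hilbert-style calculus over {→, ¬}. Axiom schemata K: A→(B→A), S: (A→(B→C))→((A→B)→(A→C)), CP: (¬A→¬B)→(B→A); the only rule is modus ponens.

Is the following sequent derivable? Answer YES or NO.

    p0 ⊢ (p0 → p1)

Truth-table refutation:
  v=00: Γ:[p0=F] Δ:[(p0 → p1)=T] refutes=False
  v=01: Γ:[p0=F] Δ:[(p0 → p1)=T] refutes=False
  v=10: Γ:[p0=T] Δ:[(p0 → p1)=F] refutes=True  ← countermodel

Result: NO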